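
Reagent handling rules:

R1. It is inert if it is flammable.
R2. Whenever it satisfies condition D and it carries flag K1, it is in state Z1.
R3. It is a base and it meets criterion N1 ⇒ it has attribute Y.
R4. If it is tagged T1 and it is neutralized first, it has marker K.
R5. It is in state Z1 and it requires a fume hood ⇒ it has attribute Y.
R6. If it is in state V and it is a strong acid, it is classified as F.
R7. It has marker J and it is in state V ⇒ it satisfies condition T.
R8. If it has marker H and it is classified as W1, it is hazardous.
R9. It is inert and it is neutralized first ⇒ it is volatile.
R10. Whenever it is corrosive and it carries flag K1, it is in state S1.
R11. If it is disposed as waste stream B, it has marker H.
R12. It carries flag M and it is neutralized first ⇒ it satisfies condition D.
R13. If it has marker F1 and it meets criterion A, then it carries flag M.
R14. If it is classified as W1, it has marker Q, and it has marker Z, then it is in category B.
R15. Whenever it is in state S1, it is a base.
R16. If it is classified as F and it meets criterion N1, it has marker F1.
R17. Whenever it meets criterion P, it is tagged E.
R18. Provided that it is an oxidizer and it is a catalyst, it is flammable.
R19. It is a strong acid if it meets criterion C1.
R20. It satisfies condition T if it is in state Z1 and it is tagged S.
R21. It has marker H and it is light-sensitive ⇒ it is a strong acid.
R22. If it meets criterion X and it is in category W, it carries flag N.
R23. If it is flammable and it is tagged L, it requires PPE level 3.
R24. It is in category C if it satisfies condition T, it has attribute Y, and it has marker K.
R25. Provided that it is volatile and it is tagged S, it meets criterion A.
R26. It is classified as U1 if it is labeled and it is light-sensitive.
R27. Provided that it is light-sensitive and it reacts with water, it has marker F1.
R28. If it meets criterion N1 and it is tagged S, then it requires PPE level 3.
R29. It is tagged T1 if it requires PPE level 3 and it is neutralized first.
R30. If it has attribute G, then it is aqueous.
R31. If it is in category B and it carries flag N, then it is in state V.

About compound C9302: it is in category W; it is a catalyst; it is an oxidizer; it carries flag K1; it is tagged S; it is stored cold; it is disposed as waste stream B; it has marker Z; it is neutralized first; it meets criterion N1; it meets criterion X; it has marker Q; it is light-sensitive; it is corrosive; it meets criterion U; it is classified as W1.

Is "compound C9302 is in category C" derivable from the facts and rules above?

Yes

By R10 (it is corrosive, it carries flag K1): it is in state S1.
By R11 (it is disposed as waste stream B): it has marker H.
By R14 (it is classified as W1, it has marker Q, it has marker Z): it is in category B.
By R15 (it is in state S1): it is a base.
By R18 (it is an oxidizer, it is a catalyst): it is flammable.
By R21 (it has marker H, it is light-sensitive): it is a strong acid.
By R22 (it meets criterion X, it is in category W): it carries flag N.
By R28 (it meets criterion N1, it is tagged S): it requires PPE level 3.
By R29 (it requires PPE level 3, it is neutralized first): it is tagged T1.
By R31 (it is in category B, it carries flag N): it is in state V.
By R1 (it is flammable): it is inert.
By R3 (it is a base, it meets criterion N1): it has attribute Y.
By R4 (it is tagged T1, it is neutralized first): it has marker K.
By R6 (it is in state V, it is a strong acid): it is classified as F.
By R9 (it is inert, it is neutralized first): it is volatile.
By R16 (it is classified as F, it meets criterion N1): it has marker F1.
By R25 (it is volatile, it is tagged S): it meets criterion A.
By R13 (it has marker F1, it meets criterion A): it carries flag M.
By R12 (it carries flag M, it is neutralized first): it satisfies condition D.
By R2 (it satisfies condition D, it carries flag K1): it is in state Z1.
By R20 (it is in state Z1, it is tagged S): it satisfies condition T.
By R24 (it satisfies condition T, it has attribute Y, it has marker K): it is in category C.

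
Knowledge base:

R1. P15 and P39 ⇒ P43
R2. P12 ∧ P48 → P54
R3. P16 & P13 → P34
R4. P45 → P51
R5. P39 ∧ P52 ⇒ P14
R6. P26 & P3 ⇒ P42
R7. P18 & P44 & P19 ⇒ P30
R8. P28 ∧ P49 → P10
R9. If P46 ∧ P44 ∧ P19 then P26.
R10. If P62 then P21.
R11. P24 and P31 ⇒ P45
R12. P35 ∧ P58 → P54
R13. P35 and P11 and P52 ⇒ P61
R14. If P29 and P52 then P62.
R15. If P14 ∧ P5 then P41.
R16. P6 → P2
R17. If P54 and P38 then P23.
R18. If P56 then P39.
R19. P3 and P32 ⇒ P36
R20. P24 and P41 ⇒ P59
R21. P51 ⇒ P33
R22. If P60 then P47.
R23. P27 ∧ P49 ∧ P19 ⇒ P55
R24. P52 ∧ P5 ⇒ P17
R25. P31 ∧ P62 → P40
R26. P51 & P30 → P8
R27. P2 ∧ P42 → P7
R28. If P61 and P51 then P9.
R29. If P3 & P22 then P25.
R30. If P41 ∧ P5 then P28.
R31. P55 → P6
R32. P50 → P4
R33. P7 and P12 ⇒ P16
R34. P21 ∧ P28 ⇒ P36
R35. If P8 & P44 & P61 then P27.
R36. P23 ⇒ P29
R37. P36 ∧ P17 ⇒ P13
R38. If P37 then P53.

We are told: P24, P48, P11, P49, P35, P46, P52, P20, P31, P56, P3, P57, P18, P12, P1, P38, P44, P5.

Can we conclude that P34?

No

Forward chaining from the given facts derives: P54, P45, P61, P23, P39, P17, P29, P51, P14, P62, P41, P59, P33, P40, P9, P28, P10, P21, P36, P13.
The only rule concluding P34 is R3, which needs P16; that is never established.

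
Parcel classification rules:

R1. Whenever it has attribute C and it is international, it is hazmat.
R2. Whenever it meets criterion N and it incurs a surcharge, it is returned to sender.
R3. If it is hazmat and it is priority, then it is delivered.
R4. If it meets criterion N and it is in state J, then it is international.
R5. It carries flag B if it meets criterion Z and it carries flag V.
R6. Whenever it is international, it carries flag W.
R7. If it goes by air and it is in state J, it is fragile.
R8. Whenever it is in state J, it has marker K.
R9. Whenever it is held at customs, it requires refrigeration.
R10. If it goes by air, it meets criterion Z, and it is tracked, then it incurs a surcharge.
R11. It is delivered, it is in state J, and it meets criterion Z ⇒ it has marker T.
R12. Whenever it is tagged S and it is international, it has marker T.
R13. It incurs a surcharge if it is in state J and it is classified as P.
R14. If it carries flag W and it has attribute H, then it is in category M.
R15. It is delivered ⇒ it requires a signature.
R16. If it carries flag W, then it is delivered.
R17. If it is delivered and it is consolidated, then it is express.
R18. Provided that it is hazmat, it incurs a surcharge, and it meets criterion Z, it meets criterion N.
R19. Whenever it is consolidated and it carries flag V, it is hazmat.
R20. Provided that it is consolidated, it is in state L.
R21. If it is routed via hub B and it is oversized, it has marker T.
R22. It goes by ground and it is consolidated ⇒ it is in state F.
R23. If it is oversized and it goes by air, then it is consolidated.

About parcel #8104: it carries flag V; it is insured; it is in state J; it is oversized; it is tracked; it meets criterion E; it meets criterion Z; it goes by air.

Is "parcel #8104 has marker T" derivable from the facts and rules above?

Yes

By R10 (it goes by air, it meets criterion Z, it is tracked): it incurs a surcharge.
By R23 (it is oversized, it goes by air): it is consolidated.
By R19 (it is consolidated, it carries flag V): it is hazmat.
By R18 (it is hazmat, it incurs a surcharge, it meets criterion Z): it meets criterion N.
By R4 (it meets criterion N, it is in state J): it is international.
By R6 (it is international): it carries flag W.
By R16 (it carries flag W): it is delivered.
By R11 (it is delivered, it is in state J, it meets criterion Z): it has marker T.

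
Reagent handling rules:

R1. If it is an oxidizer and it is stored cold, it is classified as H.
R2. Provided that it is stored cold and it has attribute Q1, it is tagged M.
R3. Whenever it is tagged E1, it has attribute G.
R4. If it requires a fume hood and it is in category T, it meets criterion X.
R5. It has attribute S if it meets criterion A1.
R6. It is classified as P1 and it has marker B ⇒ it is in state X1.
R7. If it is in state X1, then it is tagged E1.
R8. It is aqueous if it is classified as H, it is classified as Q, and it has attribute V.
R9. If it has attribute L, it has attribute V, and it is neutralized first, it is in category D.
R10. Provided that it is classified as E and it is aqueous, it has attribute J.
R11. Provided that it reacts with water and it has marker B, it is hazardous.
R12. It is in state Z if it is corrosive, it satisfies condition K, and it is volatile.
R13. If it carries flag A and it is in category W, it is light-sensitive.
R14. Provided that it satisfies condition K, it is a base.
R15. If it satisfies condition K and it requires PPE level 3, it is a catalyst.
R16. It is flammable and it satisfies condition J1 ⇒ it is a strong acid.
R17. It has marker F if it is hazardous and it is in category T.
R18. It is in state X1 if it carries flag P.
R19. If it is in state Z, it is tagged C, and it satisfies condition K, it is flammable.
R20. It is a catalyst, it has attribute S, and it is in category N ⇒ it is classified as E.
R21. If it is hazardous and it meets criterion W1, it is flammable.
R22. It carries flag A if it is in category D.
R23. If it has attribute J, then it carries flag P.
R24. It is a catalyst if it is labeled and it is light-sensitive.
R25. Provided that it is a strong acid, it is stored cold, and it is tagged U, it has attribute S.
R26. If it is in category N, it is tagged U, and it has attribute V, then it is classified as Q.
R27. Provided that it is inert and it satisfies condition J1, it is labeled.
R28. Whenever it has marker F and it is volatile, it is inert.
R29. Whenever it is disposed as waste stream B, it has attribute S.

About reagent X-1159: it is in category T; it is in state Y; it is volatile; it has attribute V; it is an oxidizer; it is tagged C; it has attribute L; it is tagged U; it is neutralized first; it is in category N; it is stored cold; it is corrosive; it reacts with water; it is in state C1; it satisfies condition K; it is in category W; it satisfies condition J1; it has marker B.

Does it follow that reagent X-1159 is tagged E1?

By R1 (it is an oxidizer, it is stored cold): it is classified as H.
By R9 (it has attribute L, it has attribute V, it is neutralized first): it is in category D.
By R11 (it reacts with water, it has marker B): it is hazardous.
By R12 (it is corrosive, it satisfies condition K, it is volatile): it is in state Z.
By R17 (it is hazardous, it is in category T): it has marker F.
By R19 (it is in state Z, it is tagged C, it satisfies condition K): it is flammable.
By R22 (it is in category D): it carries flag A.
By R26 (it is in category N, it is tagged U, it has attribute V): it is classified as Q.
By R28 (it has marker F, it is volatile): it is inert.
By R8 (it is classified as H, it is classified as Q, it has attribute V): it is aqueous.
By R13 (it carries flag A, it is in category W): it is light-sensitive.
By R16 (it is flammable, it satisfies condition J1): it is a strong acid.
By R25 (it is a strong acid, it is stored cold, it is tagged U): it has attribute S.
By R27 (it is inert, it satisfies condition J1): it is labeled.
By R24 (it is labeled, it is light-sensitive): it is a catalyst.
By R20 (it is a catalyst, it has attribute S, it is in category N): it is classified as E.
By R10 (it is classified as E, it is aqueous): it has attribute J.
By R23 (it has attribute J): it carries flag P.
By R18 (it carries flag P): it is in state X1.
By R7 (it is in state X1): it is tagged E1.

Yes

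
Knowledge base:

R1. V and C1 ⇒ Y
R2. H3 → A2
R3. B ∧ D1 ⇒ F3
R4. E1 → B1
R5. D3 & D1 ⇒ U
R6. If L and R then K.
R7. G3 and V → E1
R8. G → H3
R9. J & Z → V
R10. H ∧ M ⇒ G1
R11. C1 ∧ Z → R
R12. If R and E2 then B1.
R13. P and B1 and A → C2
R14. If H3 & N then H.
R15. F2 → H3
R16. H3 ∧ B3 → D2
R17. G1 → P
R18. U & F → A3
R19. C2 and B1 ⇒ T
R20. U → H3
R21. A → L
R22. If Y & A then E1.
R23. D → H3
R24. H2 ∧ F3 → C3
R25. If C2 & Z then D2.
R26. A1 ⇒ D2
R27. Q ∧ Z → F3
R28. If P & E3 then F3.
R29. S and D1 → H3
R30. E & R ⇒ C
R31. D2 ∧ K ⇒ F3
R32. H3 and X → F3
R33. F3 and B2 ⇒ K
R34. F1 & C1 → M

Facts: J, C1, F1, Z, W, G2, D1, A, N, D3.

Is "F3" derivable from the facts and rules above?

U  (by R5: D3, D1)
V  (by R9: J, Z)
R  (by R11: C1, Z)
H3  (by R20: U)
L  (by R21: A)
M  (by R34: F1, C1)
Y  (by R1: V, C1)
K  (by R6: L, R)
H  (by R14: H3, N)
E1  (by R22: Y, A)
B1  (by R4: E1)
G1  (by R10: H, M)
P  (by R17: G1)
C2  (by R13: P, B1, A)
D2  (by R25: C2, Z)
F3  (by R31: D2, K)

Yes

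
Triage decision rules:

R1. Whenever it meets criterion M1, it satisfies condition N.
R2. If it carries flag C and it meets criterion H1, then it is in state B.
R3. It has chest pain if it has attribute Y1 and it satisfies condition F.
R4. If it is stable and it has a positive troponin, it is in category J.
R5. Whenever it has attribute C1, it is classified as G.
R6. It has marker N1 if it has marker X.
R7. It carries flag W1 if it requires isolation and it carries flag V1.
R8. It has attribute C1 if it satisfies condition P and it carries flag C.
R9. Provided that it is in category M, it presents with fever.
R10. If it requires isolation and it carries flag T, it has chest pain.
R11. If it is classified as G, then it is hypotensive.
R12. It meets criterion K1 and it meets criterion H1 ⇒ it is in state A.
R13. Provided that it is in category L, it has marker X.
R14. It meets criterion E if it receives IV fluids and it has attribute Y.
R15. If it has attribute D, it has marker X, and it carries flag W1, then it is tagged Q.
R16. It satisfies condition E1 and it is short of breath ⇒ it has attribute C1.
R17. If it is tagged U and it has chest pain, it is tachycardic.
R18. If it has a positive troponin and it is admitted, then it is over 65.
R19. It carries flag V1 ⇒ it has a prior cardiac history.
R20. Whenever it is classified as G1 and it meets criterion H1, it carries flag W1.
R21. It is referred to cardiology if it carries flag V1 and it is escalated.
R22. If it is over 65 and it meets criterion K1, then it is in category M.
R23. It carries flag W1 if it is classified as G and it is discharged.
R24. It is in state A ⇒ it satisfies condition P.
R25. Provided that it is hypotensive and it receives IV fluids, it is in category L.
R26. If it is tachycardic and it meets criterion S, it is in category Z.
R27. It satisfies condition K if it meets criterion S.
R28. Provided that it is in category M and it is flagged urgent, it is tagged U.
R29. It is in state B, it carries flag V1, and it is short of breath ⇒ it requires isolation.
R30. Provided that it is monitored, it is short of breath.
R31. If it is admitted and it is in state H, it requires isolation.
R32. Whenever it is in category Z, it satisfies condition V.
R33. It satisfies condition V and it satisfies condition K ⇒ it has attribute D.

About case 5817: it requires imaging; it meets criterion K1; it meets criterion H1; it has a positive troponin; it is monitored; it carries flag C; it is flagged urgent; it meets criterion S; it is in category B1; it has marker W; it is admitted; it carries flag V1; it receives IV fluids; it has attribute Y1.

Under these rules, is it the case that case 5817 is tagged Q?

No

Forward chaining from the given facts derives: is in state B, is in state A, is over 65, has a prior cardiac history, is in category M, satisfies condition P, satisfies condition K, is tagged U, is short of breath, has attribute C1, presents with fever, requires isolation, is classified as G, carries flag W1, is hypotensive, is in category L, has marker X, has marker N1.
The only rule concluding "it is tagged Q" is R15, which needs "it has attribute D"; that is never established.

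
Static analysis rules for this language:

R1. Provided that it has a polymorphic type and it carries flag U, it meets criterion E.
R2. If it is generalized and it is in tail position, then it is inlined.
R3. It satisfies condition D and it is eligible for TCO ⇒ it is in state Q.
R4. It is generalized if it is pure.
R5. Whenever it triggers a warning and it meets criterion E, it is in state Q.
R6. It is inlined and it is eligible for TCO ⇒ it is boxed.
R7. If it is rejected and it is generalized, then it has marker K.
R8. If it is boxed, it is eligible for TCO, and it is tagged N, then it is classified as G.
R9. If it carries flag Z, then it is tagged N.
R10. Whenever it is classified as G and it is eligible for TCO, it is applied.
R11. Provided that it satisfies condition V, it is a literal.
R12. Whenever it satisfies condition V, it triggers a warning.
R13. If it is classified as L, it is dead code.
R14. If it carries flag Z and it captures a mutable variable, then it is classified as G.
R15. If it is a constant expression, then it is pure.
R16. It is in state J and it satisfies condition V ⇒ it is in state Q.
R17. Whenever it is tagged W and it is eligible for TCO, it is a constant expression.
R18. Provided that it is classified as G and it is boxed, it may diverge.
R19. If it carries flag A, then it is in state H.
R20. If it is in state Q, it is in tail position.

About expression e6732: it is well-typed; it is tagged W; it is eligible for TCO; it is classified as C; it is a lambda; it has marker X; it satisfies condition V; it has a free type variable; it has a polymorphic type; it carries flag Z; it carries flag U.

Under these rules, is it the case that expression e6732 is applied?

Yes

By R1 (it has a polymorphic type, it carries flag U): it meets criterion E.
By R9 (it carries flag Z): it is tagged N.
By R12 (it satisfies condition V): it triggers a warning.
By R17 (it is tagged W, it is eligible for TCO): it is a constant expression.
By R5 (it triggers a warning, it meets criterion E): it is in state Q.
By R15 (it is a constant expression): it is pure.
By R20 (it is in state Q): it is in tail position.
By R4 (it is pure): it is generalized.
By R2 (it is generalized, it is in tail position): it is inlined.
By R6 (it is inlined, it is eligible for TCO): it is boxed.
By R8 (it is boxed, it is eligible for TCO, it is tagged N): it is classified as G.
By R10 (it is classified as G, it is eligible for TCO): it is applied.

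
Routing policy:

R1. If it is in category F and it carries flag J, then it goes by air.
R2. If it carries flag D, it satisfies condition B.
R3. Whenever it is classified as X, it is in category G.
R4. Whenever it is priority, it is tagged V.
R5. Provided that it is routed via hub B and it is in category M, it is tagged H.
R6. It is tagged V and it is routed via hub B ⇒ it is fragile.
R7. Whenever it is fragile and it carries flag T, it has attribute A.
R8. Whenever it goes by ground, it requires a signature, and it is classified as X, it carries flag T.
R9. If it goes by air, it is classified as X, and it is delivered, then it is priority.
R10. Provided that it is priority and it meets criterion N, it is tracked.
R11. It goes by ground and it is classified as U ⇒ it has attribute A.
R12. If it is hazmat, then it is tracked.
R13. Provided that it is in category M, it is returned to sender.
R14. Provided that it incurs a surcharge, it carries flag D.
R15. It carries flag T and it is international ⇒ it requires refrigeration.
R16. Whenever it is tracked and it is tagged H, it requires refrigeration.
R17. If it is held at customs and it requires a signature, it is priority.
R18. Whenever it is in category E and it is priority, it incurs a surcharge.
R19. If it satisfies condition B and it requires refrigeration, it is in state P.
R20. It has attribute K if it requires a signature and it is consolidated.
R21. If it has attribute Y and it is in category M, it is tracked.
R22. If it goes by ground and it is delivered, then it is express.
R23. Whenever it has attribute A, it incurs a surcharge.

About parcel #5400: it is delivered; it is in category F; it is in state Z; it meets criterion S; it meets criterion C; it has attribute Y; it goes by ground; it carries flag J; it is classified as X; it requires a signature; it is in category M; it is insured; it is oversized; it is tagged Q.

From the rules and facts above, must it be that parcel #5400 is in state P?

No

Forward chaining from the given facts derives: goes by air, is in category G, carries flag T, is priority, is returned to sender, is tracked, is express, is tagged V.
The only rule concluding "it is in state P" is R19, which needs "it satisfies condition B"; that is never established.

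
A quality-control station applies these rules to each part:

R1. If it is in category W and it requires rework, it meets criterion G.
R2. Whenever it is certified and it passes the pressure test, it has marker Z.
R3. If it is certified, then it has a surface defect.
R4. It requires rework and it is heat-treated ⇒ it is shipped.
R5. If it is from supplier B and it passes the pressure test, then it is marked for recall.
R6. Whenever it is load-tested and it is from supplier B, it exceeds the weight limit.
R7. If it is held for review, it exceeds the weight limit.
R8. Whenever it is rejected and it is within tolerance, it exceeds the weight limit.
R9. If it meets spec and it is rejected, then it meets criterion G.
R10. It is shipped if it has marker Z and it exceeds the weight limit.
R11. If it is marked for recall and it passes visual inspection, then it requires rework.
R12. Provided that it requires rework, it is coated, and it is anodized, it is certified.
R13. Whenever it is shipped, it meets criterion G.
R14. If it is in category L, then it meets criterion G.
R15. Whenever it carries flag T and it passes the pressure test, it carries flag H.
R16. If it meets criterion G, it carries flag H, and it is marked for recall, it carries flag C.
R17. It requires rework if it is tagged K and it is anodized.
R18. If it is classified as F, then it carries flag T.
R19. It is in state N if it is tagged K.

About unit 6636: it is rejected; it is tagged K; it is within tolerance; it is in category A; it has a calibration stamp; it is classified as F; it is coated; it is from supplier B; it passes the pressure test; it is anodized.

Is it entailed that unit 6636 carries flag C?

Yes

By R5 (it is from supplier B, it passes the pressure test): it is marked for recall.
By R8 (it is rejected, it is within tolerance): it exceeds the weight limit.
By R17 (it is tagged K, it is anodized): it requires rework.
By R18 (it is classified as F): it carries flag T.
By R12 (it requires rework, it is coated, it is anodized): it is certified.
By R15 (it carries flag T, it passes the pressure test): it carries flag H.
By R2 (it is certified, it passes the pressure test): it has marker Z.
By R10 (it has marker Z, it exceeds the weight limit): it is shipped.
By R13 (it is shipped): it meets criterion G.
By R16 (it meets criterion G, it carries flag H, it is marked for recall): it carries flag C.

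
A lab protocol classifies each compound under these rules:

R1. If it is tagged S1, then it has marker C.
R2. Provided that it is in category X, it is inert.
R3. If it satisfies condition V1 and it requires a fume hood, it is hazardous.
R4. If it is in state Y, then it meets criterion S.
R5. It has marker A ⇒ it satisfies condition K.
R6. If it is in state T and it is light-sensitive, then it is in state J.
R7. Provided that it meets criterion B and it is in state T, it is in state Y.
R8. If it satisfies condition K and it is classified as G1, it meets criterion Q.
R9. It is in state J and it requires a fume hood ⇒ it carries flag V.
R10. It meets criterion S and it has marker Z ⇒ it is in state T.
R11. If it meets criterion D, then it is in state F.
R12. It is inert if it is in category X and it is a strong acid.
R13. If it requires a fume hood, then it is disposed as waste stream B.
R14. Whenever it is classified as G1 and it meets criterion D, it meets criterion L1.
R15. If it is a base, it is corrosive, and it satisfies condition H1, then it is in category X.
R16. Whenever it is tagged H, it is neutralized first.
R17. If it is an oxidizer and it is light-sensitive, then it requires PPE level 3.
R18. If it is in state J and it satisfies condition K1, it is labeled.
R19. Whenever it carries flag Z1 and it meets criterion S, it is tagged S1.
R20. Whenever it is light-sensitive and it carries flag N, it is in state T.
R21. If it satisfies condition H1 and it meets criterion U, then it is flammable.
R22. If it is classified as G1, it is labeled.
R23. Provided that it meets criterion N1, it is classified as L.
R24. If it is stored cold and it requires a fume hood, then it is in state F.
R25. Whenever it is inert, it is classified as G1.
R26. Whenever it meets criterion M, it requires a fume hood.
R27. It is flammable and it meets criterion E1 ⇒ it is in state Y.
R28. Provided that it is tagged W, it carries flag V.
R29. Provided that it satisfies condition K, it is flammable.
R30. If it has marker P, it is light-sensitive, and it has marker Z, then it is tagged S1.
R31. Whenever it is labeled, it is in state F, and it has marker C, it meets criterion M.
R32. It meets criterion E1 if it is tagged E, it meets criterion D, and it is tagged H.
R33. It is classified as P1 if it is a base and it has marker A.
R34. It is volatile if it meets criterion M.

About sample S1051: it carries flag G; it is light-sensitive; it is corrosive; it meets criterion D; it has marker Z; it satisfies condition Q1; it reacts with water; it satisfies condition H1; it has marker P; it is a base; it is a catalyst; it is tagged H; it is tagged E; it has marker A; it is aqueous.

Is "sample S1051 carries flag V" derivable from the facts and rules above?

By R5 (it has marker A): it satisfies condition K.
By R11 (it meets criterion D): it is in state F.
By R15 (it is a base, it is corrosive, it satisfies condition H1): it is in category X.
By R29 (it satisfies condition K): it is flammable.
By R30 (it has marker P, it is light-sensitive, it has marker Z): it is tagged S1.
By R32 (it is tagged E, it meets criterion D, it is tagged H): it meets criterion E1.
By R1 (it is tagged S1): it has marker C.
By R2 (it is in category X): it is inert.
By R25 (it is inert): it is classified as G1.
By R27 (it is flammable, it meets criterion E1): it is in state Y.
By R4 (it is in state Y): it meets criterion S.
By R10 (it meets criterion S, it has marker Z): it is in state T.
By R22 (it is classified as G1): it is labeled.
By R31 (it is labeled, it is in state F, it has marker C): it meets criterion M.
By R6 (it is in state T, it is light-sensitive): it is in state J.
By R26 (it meets criterion M): it requires a fume hood.
By R9 (it is in state J, it requires a fume hood): it carries flag V.

Yes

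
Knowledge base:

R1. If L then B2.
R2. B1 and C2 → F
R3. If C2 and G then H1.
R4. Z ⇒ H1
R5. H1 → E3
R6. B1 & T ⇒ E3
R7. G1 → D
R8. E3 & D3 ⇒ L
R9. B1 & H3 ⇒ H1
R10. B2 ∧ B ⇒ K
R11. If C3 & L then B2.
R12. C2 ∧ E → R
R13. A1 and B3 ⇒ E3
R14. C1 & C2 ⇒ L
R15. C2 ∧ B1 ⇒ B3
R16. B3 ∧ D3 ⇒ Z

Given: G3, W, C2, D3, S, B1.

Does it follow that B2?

Yes

B3  (by R15: C2, B1)
Z  (by R16: B3, D3)
H1  (by R4: Z)
E3  (by R5: H1)
L  (by R8: E3, D3)
B2  (by R1: L)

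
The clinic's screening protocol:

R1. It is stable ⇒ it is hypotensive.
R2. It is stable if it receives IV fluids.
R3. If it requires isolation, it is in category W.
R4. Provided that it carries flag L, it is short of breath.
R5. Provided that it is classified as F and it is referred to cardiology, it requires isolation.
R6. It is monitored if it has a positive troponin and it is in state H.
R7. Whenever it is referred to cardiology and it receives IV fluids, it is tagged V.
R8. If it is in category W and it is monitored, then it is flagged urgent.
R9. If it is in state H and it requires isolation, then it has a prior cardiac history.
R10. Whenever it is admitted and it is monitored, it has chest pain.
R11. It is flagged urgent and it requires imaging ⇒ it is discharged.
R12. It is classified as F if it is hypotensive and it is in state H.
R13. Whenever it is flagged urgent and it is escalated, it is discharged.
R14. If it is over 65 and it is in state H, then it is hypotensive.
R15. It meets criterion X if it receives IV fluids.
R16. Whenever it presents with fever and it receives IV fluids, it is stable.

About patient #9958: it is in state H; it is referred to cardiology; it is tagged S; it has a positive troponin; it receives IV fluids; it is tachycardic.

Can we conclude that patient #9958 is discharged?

Forward chaining from the given facts derives: is stable, is monitored, is tagged V, meets criterion X, is hypotensive, is classified as F, requires isolation, has a prior cardiac history, is in category W, is flagged urgent.
Rules concluding "it is discharged": R11 needs "it requires imaging"; R13 needs "it is escalated" — none of these are established.

No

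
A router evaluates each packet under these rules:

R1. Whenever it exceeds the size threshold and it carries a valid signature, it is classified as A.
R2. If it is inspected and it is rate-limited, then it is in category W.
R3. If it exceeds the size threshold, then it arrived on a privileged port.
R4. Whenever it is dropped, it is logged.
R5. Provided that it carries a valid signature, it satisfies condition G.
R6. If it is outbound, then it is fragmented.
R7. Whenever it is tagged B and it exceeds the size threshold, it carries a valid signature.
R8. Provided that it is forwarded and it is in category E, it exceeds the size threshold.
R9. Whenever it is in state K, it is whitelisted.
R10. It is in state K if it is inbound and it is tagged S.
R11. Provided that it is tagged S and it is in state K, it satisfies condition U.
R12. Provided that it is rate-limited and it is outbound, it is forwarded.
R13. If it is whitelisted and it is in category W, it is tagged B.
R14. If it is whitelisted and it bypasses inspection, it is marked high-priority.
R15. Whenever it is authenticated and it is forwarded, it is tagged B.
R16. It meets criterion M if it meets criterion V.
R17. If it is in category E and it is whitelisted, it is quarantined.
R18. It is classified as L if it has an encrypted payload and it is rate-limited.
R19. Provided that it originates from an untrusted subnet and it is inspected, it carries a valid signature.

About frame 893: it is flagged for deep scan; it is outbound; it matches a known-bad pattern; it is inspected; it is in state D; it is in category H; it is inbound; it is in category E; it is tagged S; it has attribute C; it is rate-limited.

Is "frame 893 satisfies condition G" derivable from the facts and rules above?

By R2 (it is inspected, it is rate-limited): it is in category W.
By R10 (it is inbound, it is tagged S): it is in state K.
By R12 (it is rate-limited, it is outbound): it is forwarded.
By R8 (it is forwarded, it is in category E): it exceeds the size threshold.
By R9 (it is in state K): it is whitelisted.
By R13 (it is whitelisted, it is in category W): it is tagged B.
By R7 (it is tagged B, it exceeds the size threshold): it carries a valid signature.
By R5 (it carries a valid signature): it satisfies condition G.

Yes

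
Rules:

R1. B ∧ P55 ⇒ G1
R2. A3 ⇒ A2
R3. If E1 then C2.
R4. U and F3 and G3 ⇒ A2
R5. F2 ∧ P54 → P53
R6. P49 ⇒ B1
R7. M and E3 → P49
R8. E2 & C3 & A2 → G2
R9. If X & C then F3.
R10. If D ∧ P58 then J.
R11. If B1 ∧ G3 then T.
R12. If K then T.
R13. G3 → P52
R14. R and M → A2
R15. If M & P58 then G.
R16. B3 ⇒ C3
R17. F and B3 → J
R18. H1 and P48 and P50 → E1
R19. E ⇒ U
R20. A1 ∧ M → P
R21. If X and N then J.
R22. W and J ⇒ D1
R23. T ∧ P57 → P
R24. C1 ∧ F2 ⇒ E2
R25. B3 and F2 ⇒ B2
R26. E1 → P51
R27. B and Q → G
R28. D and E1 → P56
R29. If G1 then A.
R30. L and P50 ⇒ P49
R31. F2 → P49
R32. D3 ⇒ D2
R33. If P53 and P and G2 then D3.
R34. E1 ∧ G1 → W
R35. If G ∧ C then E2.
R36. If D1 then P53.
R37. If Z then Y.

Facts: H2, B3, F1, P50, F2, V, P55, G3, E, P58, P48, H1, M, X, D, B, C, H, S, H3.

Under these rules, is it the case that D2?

Forward chaining from the given facts derives: G1, F3, J, P52, G, C3, E1, U, B2, P51, P56, A, P49, W, E2, C2, A2, B1, G2, T, D1, P53.
The only rule concluding D2 is R32, which needs D3; that is never established.

No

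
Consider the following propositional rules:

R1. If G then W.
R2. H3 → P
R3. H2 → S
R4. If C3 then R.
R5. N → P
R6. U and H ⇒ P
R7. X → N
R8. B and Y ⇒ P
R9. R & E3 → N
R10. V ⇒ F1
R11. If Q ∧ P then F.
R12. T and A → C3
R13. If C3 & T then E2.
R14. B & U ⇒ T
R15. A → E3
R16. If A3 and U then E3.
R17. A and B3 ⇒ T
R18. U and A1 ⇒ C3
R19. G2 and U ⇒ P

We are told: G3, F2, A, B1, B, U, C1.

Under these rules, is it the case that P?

Yes

T  (by R14: B, U)
E3  (by R15: A)
C3  (by R12: T, A)
R  (by R4: C3)
N  (by R9: R, E3)
P  (by R5: N)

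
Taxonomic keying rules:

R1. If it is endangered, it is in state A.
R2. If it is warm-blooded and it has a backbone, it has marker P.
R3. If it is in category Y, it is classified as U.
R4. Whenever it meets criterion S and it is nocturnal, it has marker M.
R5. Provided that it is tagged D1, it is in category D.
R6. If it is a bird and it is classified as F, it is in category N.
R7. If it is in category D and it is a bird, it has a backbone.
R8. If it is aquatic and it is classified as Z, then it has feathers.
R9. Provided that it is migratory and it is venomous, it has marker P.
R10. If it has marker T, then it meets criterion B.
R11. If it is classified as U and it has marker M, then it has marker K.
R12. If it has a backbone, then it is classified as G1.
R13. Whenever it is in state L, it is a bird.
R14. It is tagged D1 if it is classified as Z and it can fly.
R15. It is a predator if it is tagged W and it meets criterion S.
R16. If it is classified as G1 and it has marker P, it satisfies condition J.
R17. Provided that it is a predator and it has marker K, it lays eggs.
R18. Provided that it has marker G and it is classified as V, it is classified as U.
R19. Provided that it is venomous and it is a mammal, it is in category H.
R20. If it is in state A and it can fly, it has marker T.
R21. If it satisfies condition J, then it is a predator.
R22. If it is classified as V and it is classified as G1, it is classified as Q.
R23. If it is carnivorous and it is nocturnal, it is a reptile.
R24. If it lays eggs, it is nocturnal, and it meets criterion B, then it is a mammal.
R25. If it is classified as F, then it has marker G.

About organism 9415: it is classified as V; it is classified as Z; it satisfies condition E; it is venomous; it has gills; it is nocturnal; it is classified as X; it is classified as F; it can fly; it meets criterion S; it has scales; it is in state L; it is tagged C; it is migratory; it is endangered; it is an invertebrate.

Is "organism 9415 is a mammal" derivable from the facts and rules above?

By R1 (it is endangered): it is in state A.
By R4 (it meets criterion S, it is nocturnal): it has marker M.
By R9 (it is migratory, it is venomous): it has marker P.
By R13 (it is in state L): it is a bird.
By R14 (it is classified as Z, it can fly): it is tagged D1.
By R20 (it is in state A, it can fly): it has marker T.
By R25 (it is classified as F): it has marker G.
By R5 (it is tagged D1): it is in category D.
By R7 (it is in category D, it is a bird): it has a backbone.
By R10 (it has marker T): it meets criterion B.
By R12 (it has a backbone): it is classified as G1.
By R16 (it is classified as G1, it has marker P): it satisfies condition J.
By R18 (it has marker G, it is classified as V): it is classified as U.
By R21 (it satisfies condition J): it is a predator.
By R11 (it is classified as U, it has marker M): it has marker K.
By R17 (it is a predator, it has marker K): it lays eggs.
By R24 (it lays eggs, it is nocturnal, it meets criterion B): it is a mammal.

Yes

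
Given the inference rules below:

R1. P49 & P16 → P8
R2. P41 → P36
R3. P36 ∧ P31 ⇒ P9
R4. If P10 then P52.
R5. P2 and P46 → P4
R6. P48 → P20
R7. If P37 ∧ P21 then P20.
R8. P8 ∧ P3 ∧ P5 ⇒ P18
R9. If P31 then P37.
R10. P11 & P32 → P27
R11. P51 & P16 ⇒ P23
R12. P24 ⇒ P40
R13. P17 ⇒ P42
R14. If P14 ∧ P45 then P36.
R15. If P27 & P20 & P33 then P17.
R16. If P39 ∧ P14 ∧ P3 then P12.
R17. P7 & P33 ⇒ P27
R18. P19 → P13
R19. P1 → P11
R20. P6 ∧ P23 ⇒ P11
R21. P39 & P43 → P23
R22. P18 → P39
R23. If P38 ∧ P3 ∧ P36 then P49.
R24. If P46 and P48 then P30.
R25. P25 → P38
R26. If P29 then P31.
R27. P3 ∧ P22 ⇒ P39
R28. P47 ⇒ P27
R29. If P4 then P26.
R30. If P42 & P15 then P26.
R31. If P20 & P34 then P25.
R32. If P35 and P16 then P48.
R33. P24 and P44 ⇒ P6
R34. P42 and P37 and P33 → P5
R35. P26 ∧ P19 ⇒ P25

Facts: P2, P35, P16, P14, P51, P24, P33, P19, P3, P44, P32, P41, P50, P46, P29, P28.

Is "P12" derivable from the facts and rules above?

P36  (by R2: P41)
P4  (by R5: P2, P46)
P23  (by R11: P51, P16)
P31  (by R26: P29)
P26  (by R29: P4)
P48  (by R32: P35, P16)
P6  (by R33: P24, P44)
P25  (by R35: P26, P19)
P20  (by R6: P48)
P37  (by R9: P31)
P11  (by R20: P6, P23)
P38  (by R25: P25)
P27  (by R10: P11, P32)
P17  (by R15: P27, P20, P33)
P49  (by R23: P38, P3, P36)
P8  (by R1: P49, P16)
P42  (by R13: P17)
P5  (by R34: P42, P37, P33)
P18  (by R8: P8, P3, P5)
P39  (by R22: P18)
P12  (by R16: P39, P14, P3)

Yes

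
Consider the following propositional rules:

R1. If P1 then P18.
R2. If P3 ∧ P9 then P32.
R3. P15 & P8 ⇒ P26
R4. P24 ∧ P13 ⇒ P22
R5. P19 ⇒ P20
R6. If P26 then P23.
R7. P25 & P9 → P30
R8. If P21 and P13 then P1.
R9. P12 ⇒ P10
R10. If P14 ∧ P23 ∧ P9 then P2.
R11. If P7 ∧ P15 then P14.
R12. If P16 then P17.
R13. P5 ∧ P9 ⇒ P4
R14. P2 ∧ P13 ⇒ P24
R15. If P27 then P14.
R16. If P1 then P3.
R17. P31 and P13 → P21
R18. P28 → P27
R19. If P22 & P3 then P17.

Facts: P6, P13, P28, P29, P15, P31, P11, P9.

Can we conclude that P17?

Forward chaining from the given facts derives: P21, P27, P1, P14, P3, P18, P32.
Rules concluding P17: R12 needs P16; R19 needs P22 — none of these are established.

No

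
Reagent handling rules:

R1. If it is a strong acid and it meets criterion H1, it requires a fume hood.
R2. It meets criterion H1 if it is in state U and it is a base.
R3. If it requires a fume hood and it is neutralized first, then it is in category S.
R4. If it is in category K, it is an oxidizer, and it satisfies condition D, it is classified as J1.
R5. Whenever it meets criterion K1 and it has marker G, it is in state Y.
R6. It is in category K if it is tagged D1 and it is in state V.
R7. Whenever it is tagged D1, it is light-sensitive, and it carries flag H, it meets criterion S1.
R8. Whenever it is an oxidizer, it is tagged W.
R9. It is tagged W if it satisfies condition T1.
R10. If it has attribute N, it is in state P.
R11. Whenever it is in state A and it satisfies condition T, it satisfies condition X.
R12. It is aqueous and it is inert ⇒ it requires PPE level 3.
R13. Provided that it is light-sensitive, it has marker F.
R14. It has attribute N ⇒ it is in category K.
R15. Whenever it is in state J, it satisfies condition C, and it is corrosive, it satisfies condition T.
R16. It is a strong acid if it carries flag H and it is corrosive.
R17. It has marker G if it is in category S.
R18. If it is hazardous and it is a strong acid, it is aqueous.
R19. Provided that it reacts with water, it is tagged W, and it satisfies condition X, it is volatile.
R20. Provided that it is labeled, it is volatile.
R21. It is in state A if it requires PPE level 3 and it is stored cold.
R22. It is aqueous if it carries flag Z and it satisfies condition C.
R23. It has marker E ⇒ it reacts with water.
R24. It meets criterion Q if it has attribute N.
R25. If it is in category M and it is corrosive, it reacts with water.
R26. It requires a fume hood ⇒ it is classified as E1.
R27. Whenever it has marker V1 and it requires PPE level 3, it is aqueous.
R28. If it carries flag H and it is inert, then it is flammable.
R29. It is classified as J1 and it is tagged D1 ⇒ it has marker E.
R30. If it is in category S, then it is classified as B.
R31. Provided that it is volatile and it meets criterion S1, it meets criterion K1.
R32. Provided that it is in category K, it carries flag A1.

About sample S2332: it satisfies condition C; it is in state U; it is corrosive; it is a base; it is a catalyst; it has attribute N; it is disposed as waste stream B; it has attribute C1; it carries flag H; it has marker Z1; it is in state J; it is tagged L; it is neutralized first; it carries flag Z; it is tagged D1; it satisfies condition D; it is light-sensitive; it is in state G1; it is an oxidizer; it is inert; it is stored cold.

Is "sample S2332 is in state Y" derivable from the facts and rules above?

Yes

By R2 (it is in state U, it is a base): it meets criterion H1.
By R7 (it is tagged D1, it is light-sensitive, it carries flag H): it meets criterion S1.
By R8 (it is an oxidizer): it is tagged W.
By R14 (it has attribute N): it is in category K.
By R15 (it is in state J, it satisfies condition C, it is corrosive): it satisfies condition T.
By R16 (it carries flag H, it is corrosive): it is a strong acid.
By R22 (it carries flag Z, it satisfies condition C): it is aqueous.
By R1 (it is a strong acid, it meets criterion H1): it requires a fume hood.
By R3 (it requires a fume hood, it is neutralized first): it is in category S.
By R4 (it is in category K, it is an oxidizer, it satisfies condition D): it is classified as J1.
By R12 (it is aqueous, it is inert): it requires PPE level 3.
By R17 (it is in category S): it has marker G.
By R21 (it requires PPE level 3, it is stored cold): it is in state A.
By R29 (it is classified as J1, it is tagged D1): it has marker E.
By R11 (it is in state A, it satisfies condition T): it satisfies condition X.
By R23 (it has marker E): it reacts with water.
By R19 (it reacts with water, it is tagged W, it satisfies condition X): it is volatile.
By R31 (it is volatile, it meets criterion S1): it meets criterion K1.
By R5 (it meets criterion K1, it has marker G): it is in state Y.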